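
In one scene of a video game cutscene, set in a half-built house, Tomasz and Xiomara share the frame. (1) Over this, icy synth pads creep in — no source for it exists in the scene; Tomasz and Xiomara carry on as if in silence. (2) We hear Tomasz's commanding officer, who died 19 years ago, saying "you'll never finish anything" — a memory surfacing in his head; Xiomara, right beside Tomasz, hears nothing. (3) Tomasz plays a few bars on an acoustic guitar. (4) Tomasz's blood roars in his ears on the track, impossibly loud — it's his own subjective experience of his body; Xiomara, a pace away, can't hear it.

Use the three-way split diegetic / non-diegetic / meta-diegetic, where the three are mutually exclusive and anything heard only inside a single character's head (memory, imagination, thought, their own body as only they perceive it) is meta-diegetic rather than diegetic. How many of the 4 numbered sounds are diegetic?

1

(1) nothing in the site produces it and the characters don't hear it — pure soundtrack → non-diegetic.
(2) a remembered line, private to Tomasz — not present in the room, not audible to Xiomara → meta-diegetic.
(3) Tomasz is producing the music live, in the story world → diegetic.
(4) point-of-audition from inside Tomasz's body; not a sound in the room → meta-diegetic.
So 1 of the 4 is diegetic: (3).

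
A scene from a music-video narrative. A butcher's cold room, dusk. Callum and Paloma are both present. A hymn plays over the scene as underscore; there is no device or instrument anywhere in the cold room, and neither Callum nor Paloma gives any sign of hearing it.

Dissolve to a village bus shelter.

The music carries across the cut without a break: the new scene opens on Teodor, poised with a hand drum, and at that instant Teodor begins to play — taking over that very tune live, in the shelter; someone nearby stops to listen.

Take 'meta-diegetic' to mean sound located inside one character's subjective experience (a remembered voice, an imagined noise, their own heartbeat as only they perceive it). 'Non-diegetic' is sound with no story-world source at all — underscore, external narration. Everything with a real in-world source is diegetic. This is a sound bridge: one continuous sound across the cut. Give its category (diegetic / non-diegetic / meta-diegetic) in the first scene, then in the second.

Scene one: there's no in-world source anywhere and no character hears it — underscore for the audience only → non-diegetic.
Scene two: from the moment Teodor starts playing, the tune is being performed on a hand drum inside the story world and another character hears it → diegetic.

non-diegetic, diegetic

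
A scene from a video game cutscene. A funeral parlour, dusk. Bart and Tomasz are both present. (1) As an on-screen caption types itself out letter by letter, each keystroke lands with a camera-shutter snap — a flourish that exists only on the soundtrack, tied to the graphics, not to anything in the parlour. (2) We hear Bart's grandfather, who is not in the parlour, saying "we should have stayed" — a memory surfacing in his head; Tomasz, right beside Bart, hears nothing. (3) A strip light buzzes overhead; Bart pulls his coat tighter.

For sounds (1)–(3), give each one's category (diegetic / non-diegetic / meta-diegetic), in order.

(1) is non-diegetic: sound married to a title/caption — outside the diegesis by definition.
(2) the voice is a memory playing only inside Bart's mind; Tomasz can't hear it → meta-diegetic.
(3) ambient/room sound belonging to the story's physical space → diegetic.

non-diegetic, meta-diegetic, diegetic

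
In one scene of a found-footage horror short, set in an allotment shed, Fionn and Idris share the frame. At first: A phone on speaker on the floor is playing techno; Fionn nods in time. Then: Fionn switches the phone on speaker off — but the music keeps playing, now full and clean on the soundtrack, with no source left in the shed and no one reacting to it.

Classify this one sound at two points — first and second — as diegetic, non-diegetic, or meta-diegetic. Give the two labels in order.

First: a phone on speaker is a real in-scene source and Fionn reacts to it → diegetic.
Second: there is no longer any in-world source and no one can hear it — it has become underscore → non-diegetic.

diegetic, non-diegetic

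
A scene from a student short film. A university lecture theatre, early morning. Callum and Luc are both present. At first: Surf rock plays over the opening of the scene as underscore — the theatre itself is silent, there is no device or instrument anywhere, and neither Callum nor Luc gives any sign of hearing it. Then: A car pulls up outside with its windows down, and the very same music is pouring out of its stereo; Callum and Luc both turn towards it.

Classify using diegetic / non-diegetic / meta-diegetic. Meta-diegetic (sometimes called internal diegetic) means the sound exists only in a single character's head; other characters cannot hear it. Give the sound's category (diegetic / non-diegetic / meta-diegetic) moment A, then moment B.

Moment A: no in-world source exists and no character can hear it — underscore → non-diegetic.
Moment B: the car stereo is now a real source in the story world and the characters hear it → diegetic.

non-diegetic, diegetic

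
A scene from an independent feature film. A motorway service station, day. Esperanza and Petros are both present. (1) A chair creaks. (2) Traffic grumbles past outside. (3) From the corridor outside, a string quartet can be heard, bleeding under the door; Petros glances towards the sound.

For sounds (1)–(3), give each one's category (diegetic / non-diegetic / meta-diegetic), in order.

diegetic, diegetic, diegetic

(1) is diegetic: an in-world source (a chair); characters could hear it.
(2) it's the actual ambient sound of the location → diegetic.
Sound (3): the music has an off-screen but real-world source and a character hears it, so diegetic.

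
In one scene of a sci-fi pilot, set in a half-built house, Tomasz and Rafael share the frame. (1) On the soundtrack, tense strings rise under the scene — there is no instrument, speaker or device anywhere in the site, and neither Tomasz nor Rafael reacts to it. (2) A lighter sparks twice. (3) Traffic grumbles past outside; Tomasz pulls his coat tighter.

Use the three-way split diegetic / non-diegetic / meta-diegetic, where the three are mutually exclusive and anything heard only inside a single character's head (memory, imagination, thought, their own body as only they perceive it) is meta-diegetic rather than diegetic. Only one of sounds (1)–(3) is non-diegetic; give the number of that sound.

1

Sound (1): score with no on-screen or off-screen source; it exists for the audience alone, so non-diegetic.
(2) is diegetic: the sound comes from a lighter physically present in the location.
(3) ambient/room sound belonging to the story's physical space → diegetic.
Only (1) is non-diegetic.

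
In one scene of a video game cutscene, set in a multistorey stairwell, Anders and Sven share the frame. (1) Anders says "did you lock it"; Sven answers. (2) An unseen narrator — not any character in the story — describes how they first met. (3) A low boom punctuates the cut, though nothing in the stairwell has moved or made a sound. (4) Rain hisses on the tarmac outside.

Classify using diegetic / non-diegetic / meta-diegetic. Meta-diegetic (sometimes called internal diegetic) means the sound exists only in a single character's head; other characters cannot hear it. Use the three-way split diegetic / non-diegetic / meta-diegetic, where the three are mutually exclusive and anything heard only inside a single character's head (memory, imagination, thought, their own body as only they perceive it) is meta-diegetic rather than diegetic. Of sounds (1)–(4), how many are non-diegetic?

(1) is diegetic: spoken by a character present in the story world.
(2) commentary laid over the scene from outside the fiction → non-diegetic.
(3) nothing in the scene produces it; it's an accent added for the audience → non-diegetic.
(4) is diegetic: it's the actual ambient sound of the location.
So 2 of the 4 are non-diegetic: (2), (3).

2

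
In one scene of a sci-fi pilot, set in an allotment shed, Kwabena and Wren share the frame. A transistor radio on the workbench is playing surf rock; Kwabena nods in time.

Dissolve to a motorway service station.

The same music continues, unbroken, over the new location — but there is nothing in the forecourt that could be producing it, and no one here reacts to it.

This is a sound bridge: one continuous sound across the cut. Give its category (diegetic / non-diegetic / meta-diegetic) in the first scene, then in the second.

diegetic, non-diegetic

Scene one: a transistor radio is an on-screen source and Kwabena reacts to it → diegetic.
Scene two: there is no source in the forecourt and no one hears it — it's now underscore → non-diegetic.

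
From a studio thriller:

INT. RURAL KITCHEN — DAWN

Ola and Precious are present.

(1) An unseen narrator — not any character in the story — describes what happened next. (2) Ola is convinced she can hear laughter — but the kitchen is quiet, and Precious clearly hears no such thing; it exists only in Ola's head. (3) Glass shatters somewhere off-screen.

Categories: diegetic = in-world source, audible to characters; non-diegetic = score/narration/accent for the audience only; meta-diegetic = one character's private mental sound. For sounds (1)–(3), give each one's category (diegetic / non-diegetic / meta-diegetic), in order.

non-diegetic, meta-diegetic, diegetic

Sound (1): commentary laid over the scene from outside the fiction, so non-diegetic.
(2) is meta-diegetic: the sound is imagined by Ola; nothing in the story world is producing it and Precious can't hear it.
(3) is diegetic: an in-world source (glass); characters could hear it.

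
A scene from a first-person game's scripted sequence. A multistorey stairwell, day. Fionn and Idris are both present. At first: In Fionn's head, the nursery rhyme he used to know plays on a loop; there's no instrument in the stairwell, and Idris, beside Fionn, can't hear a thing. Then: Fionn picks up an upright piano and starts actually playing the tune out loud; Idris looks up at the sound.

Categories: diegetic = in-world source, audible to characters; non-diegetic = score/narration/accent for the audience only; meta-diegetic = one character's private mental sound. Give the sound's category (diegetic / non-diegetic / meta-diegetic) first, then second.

First: the tune exists only as Fionn's private memory; Idris can't hear it → meta-diegetic.
Second: Fionn is now producing it live on an upright piano, in the room, and Idris hears it → diegetic.

meta-diegetic, diegetic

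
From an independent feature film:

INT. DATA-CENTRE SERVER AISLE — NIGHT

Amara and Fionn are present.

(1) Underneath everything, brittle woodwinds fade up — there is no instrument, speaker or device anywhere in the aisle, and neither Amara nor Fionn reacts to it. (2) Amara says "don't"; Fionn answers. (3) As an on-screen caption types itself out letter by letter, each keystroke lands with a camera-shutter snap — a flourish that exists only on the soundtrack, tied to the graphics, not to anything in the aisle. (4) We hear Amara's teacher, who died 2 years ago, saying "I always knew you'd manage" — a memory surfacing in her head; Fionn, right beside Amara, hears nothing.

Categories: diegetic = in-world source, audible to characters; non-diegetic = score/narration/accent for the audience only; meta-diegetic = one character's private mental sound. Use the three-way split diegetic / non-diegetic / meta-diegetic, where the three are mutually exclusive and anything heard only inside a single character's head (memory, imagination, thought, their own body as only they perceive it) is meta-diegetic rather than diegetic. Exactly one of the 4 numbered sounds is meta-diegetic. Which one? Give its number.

(1) is non-diegetic: it has no source in the story world and no character can hear it — it's underscore.
(2) Amara is a character speaking aloud in the scene → diegetic.
(3) the caption isn't part of the story world, so neither is the sound tied to it → non-diegetic.
Sound (4): the voice is a memory playing only inside Amara's mind; Fionn can't hear it, so meta-diegetic.
Only (4) is meta-diegetic.

4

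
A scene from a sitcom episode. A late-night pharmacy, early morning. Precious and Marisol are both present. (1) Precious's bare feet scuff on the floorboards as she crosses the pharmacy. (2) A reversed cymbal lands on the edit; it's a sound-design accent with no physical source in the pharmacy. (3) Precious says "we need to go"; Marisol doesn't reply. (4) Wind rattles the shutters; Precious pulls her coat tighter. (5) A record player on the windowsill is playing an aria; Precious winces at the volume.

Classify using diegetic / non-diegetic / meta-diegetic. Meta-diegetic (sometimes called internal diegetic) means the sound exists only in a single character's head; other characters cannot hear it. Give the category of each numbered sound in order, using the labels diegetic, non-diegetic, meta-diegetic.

Sound (1): Precious's footsteps are produced in the story world, so diegetic.
Sound (2): it's a sound-design accent with no in-world source; no one in the scene can hear it, so non-diegetic.
(3) is diegetic: on-screen dialogue — Precious speaks and Marisol is there to hear.
(4) it's the actual ambient sound of the location → diegetic.
Sound (5): a record player is a physical source in the scene and Precious reacts to it, so diegetic.

diegetic, non-diegetic, diegetic, diegetic, diegetic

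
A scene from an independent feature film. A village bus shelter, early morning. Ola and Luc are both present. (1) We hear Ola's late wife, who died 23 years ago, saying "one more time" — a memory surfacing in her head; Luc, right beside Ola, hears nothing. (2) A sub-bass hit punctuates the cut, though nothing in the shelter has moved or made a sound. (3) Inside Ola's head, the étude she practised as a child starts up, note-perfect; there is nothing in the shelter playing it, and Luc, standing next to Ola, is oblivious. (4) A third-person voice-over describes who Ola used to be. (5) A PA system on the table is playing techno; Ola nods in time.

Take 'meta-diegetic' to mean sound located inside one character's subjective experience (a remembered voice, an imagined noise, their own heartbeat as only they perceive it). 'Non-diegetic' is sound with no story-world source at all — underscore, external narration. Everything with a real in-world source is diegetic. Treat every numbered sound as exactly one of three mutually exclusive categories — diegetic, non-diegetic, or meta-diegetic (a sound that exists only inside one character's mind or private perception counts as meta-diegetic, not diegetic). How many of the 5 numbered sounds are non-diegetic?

(1) is meta-diegetic: the voice is a memory playing only inside Ola's mind; Luc can't hear it.
(2) is non-diegetic: nothing in the scene produces it; it's an accent added for the audience.
(3) is meta-diegetic: it lives in Ola's subjectivity, not in the shelter.
(4) is non-diegetic: the narrator exists outside the story world, addressing only the audience.
Sound (5): a PA system is a physical source in the scene and Ola reacts to it, so diegetic.
So 2 of the 5 are non-diegetic: (2), (4).

2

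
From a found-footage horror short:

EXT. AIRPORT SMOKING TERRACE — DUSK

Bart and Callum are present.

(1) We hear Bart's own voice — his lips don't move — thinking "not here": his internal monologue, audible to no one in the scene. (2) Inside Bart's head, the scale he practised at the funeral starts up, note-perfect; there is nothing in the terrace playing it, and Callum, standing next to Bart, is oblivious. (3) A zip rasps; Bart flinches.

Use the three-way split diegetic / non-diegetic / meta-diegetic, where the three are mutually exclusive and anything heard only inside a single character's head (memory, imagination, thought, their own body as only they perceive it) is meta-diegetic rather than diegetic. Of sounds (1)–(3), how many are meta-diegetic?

(1) it's Bart's unspoken thought, heard only by the audience via his subjectivity → meta-diegetic.
(2) it lives in Bart's subjectivity, not in the terrace → meta-diegetic.
Sound (3): a zip is a real object/event in the scene's world, so diegetic.
So 2 of the 3 are meta-diegetic: (1), (2).

2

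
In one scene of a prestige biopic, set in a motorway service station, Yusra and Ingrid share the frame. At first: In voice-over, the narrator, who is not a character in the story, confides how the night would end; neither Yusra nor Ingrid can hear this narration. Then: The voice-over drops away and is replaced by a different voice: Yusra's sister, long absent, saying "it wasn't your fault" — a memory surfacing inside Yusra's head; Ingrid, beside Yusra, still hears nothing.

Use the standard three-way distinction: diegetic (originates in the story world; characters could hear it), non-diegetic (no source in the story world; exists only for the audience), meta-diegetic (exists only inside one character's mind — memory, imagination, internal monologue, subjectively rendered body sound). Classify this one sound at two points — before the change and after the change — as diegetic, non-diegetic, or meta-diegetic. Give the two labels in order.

Before the change: the external narrator addresses only the audience — outside the story world → non-diegetic.
After the change: the replacement voice is a memory inside Yusra's mind specifically → meta-diegetic.

non-diegetic, meta-diegetic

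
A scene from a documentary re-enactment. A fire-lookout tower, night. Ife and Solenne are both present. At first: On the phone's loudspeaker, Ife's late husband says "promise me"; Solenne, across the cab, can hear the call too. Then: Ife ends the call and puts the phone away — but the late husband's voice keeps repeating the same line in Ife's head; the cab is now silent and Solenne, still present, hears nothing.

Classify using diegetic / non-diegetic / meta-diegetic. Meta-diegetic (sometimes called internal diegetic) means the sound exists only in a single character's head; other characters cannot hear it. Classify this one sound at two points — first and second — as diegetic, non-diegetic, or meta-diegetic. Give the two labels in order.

First: the loudspeaker is an in-world source; both Ife and Solenne hear the call → diegetic.
Second: with the phone off, the voice continues only as Ife's private mental replay — Solenne can't hear it → meta-diegetic.

diegetic, meta-diegetic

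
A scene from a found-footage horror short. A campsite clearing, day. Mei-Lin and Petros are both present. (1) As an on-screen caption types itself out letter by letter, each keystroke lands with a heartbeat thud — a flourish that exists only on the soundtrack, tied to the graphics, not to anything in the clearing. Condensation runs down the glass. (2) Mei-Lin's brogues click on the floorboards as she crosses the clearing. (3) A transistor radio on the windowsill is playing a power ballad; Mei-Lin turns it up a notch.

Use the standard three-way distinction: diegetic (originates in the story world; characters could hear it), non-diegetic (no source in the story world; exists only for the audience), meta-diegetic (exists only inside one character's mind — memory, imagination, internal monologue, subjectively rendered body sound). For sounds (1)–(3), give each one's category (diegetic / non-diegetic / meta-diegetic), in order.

(1) is non-diegetic: it accompanies on-screen graphics, not anything inside the story world.
(2) is diegetic: Mei-Lin's footsteps are produced in the story world.
Sound (3): source music from a transistor radio, which exists in the story world, so diegetic.

non-diegetic, diegetic, diegetic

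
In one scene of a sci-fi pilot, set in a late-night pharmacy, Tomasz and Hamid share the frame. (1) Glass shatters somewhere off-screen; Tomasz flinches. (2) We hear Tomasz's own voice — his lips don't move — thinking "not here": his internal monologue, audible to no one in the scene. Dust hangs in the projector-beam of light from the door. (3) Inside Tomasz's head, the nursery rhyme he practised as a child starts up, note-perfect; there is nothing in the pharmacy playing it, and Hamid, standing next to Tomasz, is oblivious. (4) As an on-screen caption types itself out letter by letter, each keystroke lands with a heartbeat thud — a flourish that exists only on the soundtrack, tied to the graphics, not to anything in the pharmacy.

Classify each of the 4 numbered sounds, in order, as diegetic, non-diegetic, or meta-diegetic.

diegetic, meta-diegetic, meta-diegetic, non-diegetic

(1) is diegetic: an in-world source (glass); characters could hear it.
Sound (2): internal monologue — inside Tomasz's mind, not spoken into the scene, so meta-diegetic.
Sound (3): the music is a memory playing inside Tomasz's mind alone; no real-world source, Hamid can't hear it, so meta-diegetic.
Sound (4): sound married to a title/caption — outside the diegesis by definition, so non-diegetic.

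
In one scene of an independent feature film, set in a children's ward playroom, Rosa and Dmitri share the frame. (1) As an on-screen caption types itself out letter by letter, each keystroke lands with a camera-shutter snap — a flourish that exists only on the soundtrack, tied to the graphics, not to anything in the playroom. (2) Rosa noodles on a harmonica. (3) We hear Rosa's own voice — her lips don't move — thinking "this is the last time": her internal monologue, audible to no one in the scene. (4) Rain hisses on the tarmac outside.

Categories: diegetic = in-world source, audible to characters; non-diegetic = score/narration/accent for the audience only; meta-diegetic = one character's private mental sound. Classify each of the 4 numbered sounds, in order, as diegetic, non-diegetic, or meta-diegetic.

(1) it accompanies on-screen graphics, not anything inside the story world → non-diegetic.
(2) Rosa is producing the music live, in the story world → diegetic.
(3) internal monologue — inside Rosa's mind, not spoken into the scene → meta-diegetic.
(4) it's the actual ambient sound of the location → diegetic.

non-diegetic, diegetic, meta-diegetic, diegetic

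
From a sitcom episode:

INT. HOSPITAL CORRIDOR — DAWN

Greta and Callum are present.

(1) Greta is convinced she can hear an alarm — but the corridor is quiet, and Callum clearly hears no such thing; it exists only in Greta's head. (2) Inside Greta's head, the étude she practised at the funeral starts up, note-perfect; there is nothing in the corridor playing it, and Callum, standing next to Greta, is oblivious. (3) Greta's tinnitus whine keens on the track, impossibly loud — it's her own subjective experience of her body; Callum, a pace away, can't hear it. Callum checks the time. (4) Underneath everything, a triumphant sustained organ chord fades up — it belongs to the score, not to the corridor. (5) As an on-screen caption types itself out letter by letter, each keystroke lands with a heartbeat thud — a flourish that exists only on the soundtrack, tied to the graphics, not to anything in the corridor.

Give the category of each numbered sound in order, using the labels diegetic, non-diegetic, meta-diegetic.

(1) is meta-diegetic: subjective to Greta: the corridor is silent and Callum hears nothing.
(2) is meta-diegetic: remembered music, private to Greta — Callum is oblivious because it isn't in the room.
(3) is meta-diegetic: point-of-audition from inside Greta's body; not a sound in the room.
(4) score with no on-screen or off-screen source; it exists for the audience alone → non-diegetic.
Sound (5): it accompanies on-screen graphics, not anything inside the story world, so non-diegetic.

meta-diegetic, meta-diegetic, meta-diegetic, non-diegetic, non-diegetic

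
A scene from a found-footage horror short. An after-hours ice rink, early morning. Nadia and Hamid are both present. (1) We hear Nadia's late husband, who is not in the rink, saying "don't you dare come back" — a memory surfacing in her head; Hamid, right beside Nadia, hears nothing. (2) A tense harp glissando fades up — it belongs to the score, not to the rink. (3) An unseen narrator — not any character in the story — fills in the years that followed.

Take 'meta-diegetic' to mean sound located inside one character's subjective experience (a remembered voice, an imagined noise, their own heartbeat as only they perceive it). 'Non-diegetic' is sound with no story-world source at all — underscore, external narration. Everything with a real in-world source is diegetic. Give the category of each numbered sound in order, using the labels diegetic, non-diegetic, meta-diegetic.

(1) a remembered line, private to Nadia — not present in the room, not audible to Hamid → meta-diegetic.
(2) score with no on-screen or off-screen source; it exists for the audience alone → non-diegetic.
(3) external voice-over — not a character, not heard by anyone in the scene → non-diegetic.

meta-diegetic, non-diegetic, non-diegetic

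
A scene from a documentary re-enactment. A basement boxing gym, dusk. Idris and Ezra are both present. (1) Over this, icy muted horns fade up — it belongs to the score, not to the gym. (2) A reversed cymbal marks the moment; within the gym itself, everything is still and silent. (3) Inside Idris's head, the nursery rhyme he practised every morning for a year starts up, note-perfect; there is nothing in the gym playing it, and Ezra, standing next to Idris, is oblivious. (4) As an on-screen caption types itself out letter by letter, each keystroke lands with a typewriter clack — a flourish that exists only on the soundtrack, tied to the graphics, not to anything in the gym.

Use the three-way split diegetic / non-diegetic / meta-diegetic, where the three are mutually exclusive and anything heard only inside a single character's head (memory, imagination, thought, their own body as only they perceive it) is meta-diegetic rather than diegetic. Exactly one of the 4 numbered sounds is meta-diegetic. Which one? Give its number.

(1) is non-diegetic: nothing in the gym produces it and the characters don't hear it — pure soundtrack.
(2) it's a sound-design accent with no in-world source; no one in the scene can hear it → non-diegetic.
(3) is meta-diegetic: the music is a memory playing inside Idris's mind alone; no real-world source, Ezra can't hear it.
(4) is non-diegetic: sound married to a title/caption — outside the diegesis by definition.
Only (3) is meta-diegetic.

3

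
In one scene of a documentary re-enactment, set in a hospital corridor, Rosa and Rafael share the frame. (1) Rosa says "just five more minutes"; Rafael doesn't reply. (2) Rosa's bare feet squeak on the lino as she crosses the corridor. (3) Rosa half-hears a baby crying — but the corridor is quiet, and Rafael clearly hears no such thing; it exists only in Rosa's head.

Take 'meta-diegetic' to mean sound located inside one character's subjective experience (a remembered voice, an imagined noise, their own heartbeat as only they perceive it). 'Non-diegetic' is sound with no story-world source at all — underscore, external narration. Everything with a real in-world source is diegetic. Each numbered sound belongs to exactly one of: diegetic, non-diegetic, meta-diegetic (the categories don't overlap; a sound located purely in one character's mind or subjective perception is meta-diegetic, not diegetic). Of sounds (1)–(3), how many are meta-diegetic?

1

Sound (1): Rosa is a character speaking aloud in the scene, so diegetic.
(2) is diegetic: it's the physical sound of Rosa moving in the space.
(3) is meta-diegetic: subjective to Rosa: the corridor is silent and Rafael hears nothing.
So 1 of the 3 is meta-diegetic: (3).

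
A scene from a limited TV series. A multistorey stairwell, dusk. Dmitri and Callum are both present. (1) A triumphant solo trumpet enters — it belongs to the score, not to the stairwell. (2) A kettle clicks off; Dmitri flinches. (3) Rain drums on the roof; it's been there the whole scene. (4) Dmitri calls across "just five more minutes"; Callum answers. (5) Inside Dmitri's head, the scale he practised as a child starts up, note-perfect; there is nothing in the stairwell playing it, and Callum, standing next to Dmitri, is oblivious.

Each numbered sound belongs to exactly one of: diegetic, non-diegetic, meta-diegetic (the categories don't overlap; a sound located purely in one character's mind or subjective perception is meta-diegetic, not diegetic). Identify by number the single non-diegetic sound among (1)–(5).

1

(1) it has no source in the story world and no character can hear it — it's underscore → non-diegetic.
(2) the sound comes from a kettle physically present in the location → diegetic.
Sound (3): ambient/room sound belonging to the story's physical space, so diegetic.
(4) on-screen dialogue — Dmitri speaks and Callum is there to hear → diegetic.
(5) is meta-diegetic: the music is a memory playing inside Dmitri's mind alone; no real-world source, Callum can't hear it.
Only (1) is non-diegetic.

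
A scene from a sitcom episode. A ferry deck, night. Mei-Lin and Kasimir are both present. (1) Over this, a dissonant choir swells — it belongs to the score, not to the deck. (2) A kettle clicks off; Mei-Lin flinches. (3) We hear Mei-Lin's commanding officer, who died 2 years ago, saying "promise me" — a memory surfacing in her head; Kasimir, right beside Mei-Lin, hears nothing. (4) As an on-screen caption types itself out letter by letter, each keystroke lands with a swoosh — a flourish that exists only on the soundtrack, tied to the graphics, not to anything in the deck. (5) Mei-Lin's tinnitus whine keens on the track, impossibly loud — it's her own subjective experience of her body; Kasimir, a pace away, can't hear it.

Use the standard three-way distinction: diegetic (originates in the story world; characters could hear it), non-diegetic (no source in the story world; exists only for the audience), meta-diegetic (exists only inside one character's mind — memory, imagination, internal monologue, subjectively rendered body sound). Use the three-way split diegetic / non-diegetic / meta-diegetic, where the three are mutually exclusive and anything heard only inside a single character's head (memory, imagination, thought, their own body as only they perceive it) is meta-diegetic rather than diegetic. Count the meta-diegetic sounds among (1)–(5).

2

Sound (1): nothing in the deck produces it and the characters don't hear it — pure soundtrack, so non-diegetic.
(2) is diegetic: a kettle is a real object/event in the scene's world.
(3) is meta-diegetic: it's Mei-Lin's recollection rendered as sound; the other character can't hear it.
(4) it accompanies on-screen graphics, not anything inside the story world → non-diegetic.
(5) it's Mei-Lin's internal bodily sensation rendered as sound; only Mei-Lin 'hears' it → meta-diegetic.
Meta-diegetic: (3), (5) — that's 2.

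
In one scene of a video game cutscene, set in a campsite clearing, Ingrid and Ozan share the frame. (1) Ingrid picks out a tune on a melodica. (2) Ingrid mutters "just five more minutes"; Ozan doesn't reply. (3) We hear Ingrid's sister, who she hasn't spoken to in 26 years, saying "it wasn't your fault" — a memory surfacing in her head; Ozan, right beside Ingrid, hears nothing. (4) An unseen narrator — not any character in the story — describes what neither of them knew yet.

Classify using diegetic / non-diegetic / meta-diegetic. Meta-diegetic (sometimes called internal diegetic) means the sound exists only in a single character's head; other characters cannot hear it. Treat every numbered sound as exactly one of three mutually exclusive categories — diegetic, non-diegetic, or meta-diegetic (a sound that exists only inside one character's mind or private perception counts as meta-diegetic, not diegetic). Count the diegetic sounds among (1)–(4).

2

(1) the instrument and the performer are both in the scene → diegetic.
(2) is diegetic: spoken by a character present in the story world.
(3) it's Ingrid's recollection rendered as sound; the other character can't hear it → meta-diegetic.
(4) the narrator exists outside the story world, addressing only the audience → non-diegetic.
So 2 of the 4 are diegetic: (1), (2).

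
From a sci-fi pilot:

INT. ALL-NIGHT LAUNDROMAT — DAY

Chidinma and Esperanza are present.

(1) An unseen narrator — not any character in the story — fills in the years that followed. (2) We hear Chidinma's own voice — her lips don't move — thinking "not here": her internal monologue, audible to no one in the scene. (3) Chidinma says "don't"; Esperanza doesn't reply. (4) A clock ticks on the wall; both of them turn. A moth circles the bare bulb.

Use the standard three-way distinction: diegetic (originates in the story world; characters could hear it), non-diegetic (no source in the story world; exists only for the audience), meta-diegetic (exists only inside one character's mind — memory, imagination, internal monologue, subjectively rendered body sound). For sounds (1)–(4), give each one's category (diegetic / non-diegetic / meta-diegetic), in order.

non-diegetic, meta-diegetic, diegetic, diegetic

(1) the narrator exists outside the story world, addressing only the audience → non-diegetic.
(2) it's Chidinma's unspoken thought, heard only by the audience via her subjectivity → meta-diegetic.
(3) spoken by a character present in the story world → diegetic.
(4) an in-world source (a clock); characters could hear it → diegetic.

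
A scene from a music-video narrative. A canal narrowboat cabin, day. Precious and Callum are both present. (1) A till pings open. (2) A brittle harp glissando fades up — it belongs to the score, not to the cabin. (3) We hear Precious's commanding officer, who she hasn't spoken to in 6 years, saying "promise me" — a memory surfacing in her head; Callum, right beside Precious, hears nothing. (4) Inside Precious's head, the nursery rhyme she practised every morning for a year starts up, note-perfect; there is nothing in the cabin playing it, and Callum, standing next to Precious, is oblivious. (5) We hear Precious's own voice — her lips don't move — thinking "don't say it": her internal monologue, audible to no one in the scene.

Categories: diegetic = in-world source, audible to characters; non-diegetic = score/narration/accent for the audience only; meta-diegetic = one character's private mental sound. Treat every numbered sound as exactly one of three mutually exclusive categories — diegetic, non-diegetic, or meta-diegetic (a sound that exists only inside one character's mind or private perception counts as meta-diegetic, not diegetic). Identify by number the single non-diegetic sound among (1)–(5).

2

Sound (1): a till is a real object/event in the scene's world, so diegetic.
(2) is non-diegetic: nothing in the cabin produces it and the characters don't hear it — pure soundtrack.
(3) the voice is a memory playing only inside Precious's mind; Callum can't hear it → meta-diegetic.
(4) remembered music, private to Precious — Callum is oblivious because it isn't in the room → meta-diegetic.
Sound (5): it's Precious's unspoken thought, heard only by the audience via her subjectivity, so meta-diegetic.
Only (2) is non-diegetic.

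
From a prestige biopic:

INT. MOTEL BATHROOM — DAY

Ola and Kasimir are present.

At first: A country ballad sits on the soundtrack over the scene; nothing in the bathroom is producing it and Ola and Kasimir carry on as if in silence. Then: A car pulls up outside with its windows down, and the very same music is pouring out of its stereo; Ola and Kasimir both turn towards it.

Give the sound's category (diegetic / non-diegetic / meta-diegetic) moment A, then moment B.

Moment A: no in-world source exists and no character can hear it — underscore → non-diegetic.
Moment B: the car stereo is now a real source in the story world and the characters hear it → diegetic.

non-diegetic, diegetic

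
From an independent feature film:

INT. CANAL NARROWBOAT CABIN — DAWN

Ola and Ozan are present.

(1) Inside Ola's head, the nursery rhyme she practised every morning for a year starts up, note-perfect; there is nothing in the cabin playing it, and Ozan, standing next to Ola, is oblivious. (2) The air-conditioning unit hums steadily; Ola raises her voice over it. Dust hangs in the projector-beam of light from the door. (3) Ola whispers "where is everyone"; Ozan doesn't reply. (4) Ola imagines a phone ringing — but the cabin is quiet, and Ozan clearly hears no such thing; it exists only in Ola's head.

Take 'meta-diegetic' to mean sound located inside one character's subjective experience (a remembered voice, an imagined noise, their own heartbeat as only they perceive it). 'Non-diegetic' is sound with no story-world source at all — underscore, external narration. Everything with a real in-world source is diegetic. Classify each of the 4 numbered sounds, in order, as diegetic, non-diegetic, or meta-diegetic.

(1) is meta-diegetic: it lives in Ola's subjectivity, not in the cabin.
(2) is diegetic: ambient/room sound belonging to the story's physical space.
Sound (3): spoken by a character present in the story world, so diegetic.
(4) is meta-diegetic: subjective to Ola: the cabin is silent and Ozan hears nothing.

meta-diegetic, diegetic, diegetic, meta-diegetic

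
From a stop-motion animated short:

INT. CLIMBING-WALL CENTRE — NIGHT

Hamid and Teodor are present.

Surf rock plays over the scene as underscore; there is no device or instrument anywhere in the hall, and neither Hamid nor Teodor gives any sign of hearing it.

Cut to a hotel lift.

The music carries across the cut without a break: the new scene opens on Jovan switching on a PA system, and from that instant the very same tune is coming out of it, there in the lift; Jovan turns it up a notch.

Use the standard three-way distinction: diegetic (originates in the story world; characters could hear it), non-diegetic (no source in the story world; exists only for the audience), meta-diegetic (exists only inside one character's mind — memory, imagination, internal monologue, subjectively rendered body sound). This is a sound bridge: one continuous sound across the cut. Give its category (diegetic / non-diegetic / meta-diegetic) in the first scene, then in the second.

Scene one: there's no in-world source anywhere and no character hears it — underscore for the audience only → non-diegetic.
Scene two: once Jovan turns on a PA system, the music has a real source in the story world and Jovan reacts to it → diegetic.

non-diegetic, diegetic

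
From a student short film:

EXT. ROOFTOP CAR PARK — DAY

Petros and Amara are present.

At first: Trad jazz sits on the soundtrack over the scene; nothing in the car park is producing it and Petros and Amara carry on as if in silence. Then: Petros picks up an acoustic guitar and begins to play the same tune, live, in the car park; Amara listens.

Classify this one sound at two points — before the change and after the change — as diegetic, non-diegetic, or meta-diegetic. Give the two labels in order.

non-diegetic, diegetic

Before the change: no in-world source exists and no character can hear it — underscore → non-diegetic.
After the change: an acoustic guitar is now a real source in the story world and the characters hear it → diegetic.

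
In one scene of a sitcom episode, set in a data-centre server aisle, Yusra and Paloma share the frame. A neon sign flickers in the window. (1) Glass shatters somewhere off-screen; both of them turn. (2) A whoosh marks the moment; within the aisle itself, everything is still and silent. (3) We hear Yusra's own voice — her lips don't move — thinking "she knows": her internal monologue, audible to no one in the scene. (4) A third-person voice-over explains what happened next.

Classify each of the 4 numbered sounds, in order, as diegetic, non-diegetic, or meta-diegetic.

diegetic, non-diegetic, meta-diegetic, non-diegetic

Sound (1): glass is a real object/event in the scene's world, so diegetic.
(2) it's a sound-design accent with no in-world source; no one in the scene can hear it → non-diegetic.
Sound (3): internal monologue — inside Yusra's mind, not spoken into the scene, so meta-diegetic.
(4) the narrator exists outside the story world, addressing only the audience → non-diegetic.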